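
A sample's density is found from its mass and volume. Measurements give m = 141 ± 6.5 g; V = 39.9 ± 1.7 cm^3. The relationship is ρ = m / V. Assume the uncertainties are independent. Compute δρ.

Products/powers → add relative errors in quadrature, weighted by exponent:
  (1·δm/m)² = (1×0.0461)² = 0.00213;  (-1·δV/V)² = (-1×0.0426)² = 0.00182
δρ/ρ = √(0.00394) = 0.0628
ρ = 3.53 g/cm^3, so δρ = 0.0628 × 3.53 = 0.222 g/cm^3.

0.222 g/cm^3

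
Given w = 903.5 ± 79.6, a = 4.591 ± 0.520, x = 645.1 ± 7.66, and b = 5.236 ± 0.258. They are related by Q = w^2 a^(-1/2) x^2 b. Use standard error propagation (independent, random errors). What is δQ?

Since Q is a product/quotient, work with relative uncertainties:
  (2·δw/w)² = (2×0.0881)² = 0.0310;  (−½·δa/a)² = (-0.5×0.113)² = 0.00321;  (2·δx/x)² = (2×0.0119)² = 0.000564;  (1·δb/b)² = (1×0.0493)² = 0.00243
δQ/Q = √(0.0372) = 0.193
Q = 8.301e+11, so δQ = 0.193 × 8.301e+11 = 1.6e+11.

1.6e+11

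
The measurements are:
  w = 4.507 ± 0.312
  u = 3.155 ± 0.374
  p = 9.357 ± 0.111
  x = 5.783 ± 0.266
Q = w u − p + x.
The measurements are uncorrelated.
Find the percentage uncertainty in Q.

18.5%

Let h = w·u = 14.22. δh/h = √((1·δw/w)² + (1·δu/u)²) = √(0.00479 + 0.0141) = 0.137, so δh = 1.95.
Q = h − p + x: δQ = √(δh² + δp² + δx²) = √(3.81 + 0.0123 + 0.0708) = 1.97
Q = 10.65, so δQ/Q = 1.97/10.65 = 0.185.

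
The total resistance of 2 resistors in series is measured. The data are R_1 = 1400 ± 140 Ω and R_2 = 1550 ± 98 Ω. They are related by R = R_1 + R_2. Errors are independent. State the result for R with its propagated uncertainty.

Absolute uncertainties add in quadrature for a linear combination:
  (δR_1)² = 19600;  (δR_2)² = 9600
δR = √(29200) = 171 Ω
R = 2950 Ω.

2950 ± 171 Ω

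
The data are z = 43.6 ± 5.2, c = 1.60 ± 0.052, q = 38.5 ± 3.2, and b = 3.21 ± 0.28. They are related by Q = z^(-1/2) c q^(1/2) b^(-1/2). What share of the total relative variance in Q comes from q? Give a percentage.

(δQ/Q)² = (−½·δz/z)² + (1·δc/c)² + (½·δq/q)² + (−½·δb/b)²
  z term: (-0.5×0.119)² = 0.00356
  c term: (1×0.0325)² = 0.00106
  q term: (0.5×0.0831)² = 0.00173
  b term: (-0.5×0.0872)² = 0.00190
Total = 0.00824. Share from q = 0.00173/0.00824 = 0.210.

21.0%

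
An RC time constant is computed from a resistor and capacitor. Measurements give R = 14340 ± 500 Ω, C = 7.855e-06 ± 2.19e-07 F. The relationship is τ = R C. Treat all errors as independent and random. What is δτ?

0.00503 s

For a monomial τ ∝ R, C, fractional errors add in quadrature:
  (1·δR/R)² = (1×0.0349)² = 0.00122;  (1·δC/C)² = (1×0.0279)² = 0.000777
δτ/τ = √(0.00199) = 0.0446
τ = 0.1126 s, so δτ = 0.0446 × 0.1126 = 0.00503 s.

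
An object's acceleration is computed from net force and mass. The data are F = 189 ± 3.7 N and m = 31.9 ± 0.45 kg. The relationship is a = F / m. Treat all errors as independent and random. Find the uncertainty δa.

0.143 m/s^2

a is a product of powers, so relative uncertainties combine in quadrature:
  (1·δF/F)² = (1×0.0196)² = 0.000383;  (-1·δm/m)² = (-1×0.0141)² = 0.000199
δa/a = √(0.000582) = 0.0241
a = 5.92 m/s^2, so δa = 0.0241 × 5.92 = 0.143 m/s^2.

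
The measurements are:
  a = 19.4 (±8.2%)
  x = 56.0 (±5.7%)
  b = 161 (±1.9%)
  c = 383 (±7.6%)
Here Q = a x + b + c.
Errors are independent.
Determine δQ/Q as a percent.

Let p = a·x = 1090. δp/p = √((1·δa/a)² + (1·δx/x)²) = √(0.00672 + 0.00325) = 0.0999, so δp = 108.
Q = p + b + c: δQ = √(δp² + δb² + δc²) = √(11800 + 9.36 + 847) = 112
Q = 1630, so δQ/Q = 112/1630 = 0.0689.

6.89%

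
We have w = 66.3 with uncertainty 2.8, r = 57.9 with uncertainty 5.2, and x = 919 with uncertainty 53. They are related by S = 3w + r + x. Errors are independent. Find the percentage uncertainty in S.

Sums and differences: (δS)² = Σ (cᵢ δxᵢ)².
  (3·δw)² = 70.6;  (δr)² = 27.0;  (δx)² = 2810
δS = √(2910) = 53.9
S = 1180, so δS/S = 53.9/1180 = 0.0459.

4.59%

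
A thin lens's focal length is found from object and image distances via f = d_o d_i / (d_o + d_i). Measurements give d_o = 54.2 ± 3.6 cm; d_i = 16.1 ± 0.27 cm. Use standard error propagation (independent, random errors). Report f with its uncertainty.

∂f/∂d_o = (d_i/(d_o+d_i))² = 0.0524;  ∂f/∂d_i = (d_o/(d_o+d_i))² = 0.594
δf = √((∂f/∂d_o · δd_o)² + (∂f/∂d_i · δd_i)²) = √(0.0357 + 0.0258) = 0.248 cm
f = 12.4 cm.

12.4 ± 0.248 cm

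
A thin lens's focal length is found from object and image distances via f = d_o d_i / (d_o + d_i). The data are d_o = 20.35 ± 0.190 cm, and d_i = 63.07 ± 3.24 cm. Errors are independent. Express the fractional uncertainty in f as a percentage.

∂f/∂d_o = (d_i/(d_o+d_i))² = 0.572;  ∂f/∂d_i = (d_o/(d_o+d_i))² = 0.0595
δf = √((∂f/∂d_o · δd_o)² + (∂f/∂d_i · δd_i)²) = √(0.0118 + 0.0372) = 0.221 cm
f = 15.39 cm, so δf/f = 0.221/15.39 = 0.0144.

1.44%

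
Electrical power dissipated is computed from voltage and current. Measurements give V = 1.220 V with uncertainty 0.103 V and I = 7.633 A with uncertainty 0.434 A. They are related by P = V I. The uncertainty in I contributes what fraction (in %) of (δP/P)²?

31.2%

(δP/P)² = (1·δV/V)² + (1·δI/I)²
  V term: (1×0.0844)² = 0.00713
  I term: (1×0.0569)² = 0.00323
Total = 0.0104. Share from I = 0.00323/0.0104 = 0.312.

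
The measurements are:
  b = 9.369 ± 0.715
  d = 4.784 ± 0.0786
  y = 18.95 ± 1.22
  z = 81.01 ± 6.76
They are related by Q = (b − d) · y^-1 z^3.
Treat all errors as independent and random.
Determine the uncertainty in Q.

Let u = b − d = 4.585. δu = √(δb² + δd²) = √(0.511 + 0.00618) = 0.719, so δu/u = 0.157.
Q is then a monomial in u, y, z:
δQ/Q = √((δu/u)² + (-1·δy/y)² + (3·δz/z)²) = √(0.0246 + 0.00414 + 0.0627) = 0.302
Q = 128600, so δQ = 0.302 × 128600 = 38900.

38900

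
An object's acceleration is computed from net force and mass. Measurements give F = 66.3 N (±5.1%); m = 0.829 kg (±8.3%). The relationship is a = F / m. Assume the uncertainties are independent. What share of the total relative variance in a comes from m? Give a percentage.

(δa/a)² = (1·δF/F)² + (-1·δm/m)²
  F term: (1×0.0510)² = 0.00260
  m term: (-1×0.0830)² = 0.00689
Total = 0.00949. Share from m = 0.00689/0.00949 = 0.726.

72.6%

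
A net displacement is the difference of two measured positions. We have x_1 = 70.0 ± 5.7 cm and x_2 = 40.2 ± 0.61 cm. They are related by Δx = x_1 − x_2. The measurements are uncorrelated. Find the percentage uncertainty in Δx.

For a sum/difference, combine absolute errors in quadrature:
  (δx_1)² = 32.5;  (δx_2)² = 0.372
δΔx = √(32.9) = 5.73 cm
Δx = 29.8 cm, so δΔx/Δx = 5.73/29.8 = 0.192.

19.2%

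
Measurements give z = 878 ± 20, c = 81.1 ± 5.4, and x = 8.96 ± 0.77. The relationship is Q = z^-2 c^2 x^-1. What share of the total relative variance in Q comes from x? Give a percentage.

27.2%

(δQ/Q)² = (-2·δz/z)² + (2·δc/c)² + (-1·δx/x)²
  z term: (-2×0.0228)² = 0.00208
  c term: (2×0.0666)² = 0.0177
  x term: (-1×0.0859)² = 0.00739
Total = 0.0272. Share from x = 0.00739/0.0272 = 0.272.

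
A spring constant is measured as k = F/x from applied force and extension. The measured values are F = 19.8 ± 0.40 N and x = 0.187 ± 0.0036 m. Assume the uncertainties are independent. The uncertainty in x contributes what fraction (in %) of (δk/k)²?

47.6%

(δk/k)² = (1·δF/F)² + (-1·δx/x)²
  F term: (1×0.0202)² = 0.000408
  x term: (-1×0.0193)² = 0.000371
Total = 0.000779. Share from x = 0.000371/0.000779 = 0.476.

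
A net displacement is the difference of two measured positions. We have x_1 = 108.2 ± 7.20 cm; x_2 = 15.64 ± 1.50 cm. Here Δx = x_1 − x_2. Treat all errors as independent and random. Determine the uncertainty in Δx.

7.35 cm

Δx is a linear combination, so absolute uncertainties add in quadrature:
  (δx_1)² = 51.8;  (δx_2)² = 2.25
δΔx = √(54.1) = 7.35 cm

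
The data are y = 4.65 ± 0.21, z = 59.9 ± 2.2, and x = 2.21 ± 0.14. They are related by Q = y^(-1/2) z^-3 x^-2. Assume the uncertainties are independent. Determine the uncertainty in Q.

7.48e-08

Relative error in a monomial: (δQ/Q)² = Σ (nᵢ · δxᵢ/xᵢ)².
  (−½·δy/y)² = (-0.5×0.0452)² = 0.000510;  (-3·δz/z)² = (-3×0.0367)² = 0.0121;  (-2·δx/x)² = (-2×0.0633)² = 0.0161
δQ/Q = √(0.0287) = 0.169
Q = 4.42e-07, so δQ = 0.169 × 4.42e-07 = 7.48e-08.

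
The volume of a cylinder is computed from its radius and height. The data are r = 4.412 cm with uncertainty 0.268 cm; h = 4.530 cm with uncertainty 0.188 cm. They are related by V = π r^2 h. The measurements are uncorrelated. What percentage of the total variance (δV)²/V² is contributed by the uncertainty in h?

10.5%

(δV/V)² = (2·δr/r)² + (1·δh/h)²
  r term: (2×0.0607)² = 0.0148
  h term: (1×0.0415)² = 0.00172
Total = 0.0165. Share from h = 0.00172/0.0165 = 0.105.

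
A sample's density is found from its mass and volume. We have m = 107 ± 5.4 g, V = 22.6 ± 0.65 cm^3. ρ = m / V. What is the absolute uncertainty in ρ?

0.275 g/cm^3

Each factor contributes (exponent × relative error)² to (δρ/ρ)²:
  (1·δm/m)² = (1×0.0505)² = 0.00255;  (-1·δV/V)² = (-1×0.0288)² = 0.000827
δρ/ρ = √(0.00337) = 0.0581
ρ = 4.73 g/cm^3, so δρ = 0.0581 × 4.73 = 0.275 g/cm^3.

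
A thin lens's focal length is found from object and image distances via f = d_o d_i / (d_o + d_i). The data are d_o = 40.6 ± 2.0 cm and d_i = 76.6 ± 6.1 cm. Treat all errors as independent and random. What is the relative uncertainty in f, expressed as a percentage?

∂f/∂d_o = (d_i/(d_o+d_i))² = 0.427;  ∂f/∂d_i = (d_o/(d_o+d_i))² = 0.120
δf = √((∂f/∂d_o · δd_o)² + (∂f/∂d_i · δd_i)²) = √(0.730 + 0.536) = 1.13 cm
f = 26.5 cm, so δf/f = 1.13/26.5 = 0.0424.

4.24%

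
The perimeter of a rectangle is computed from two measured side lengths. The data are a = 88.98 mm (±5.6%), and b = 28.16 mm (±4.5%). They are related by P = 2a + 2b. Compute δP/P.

0.0439

P is a linear combination, so absolute uncertainties add in quadrature:
  (2·δa)² = 99.3;  (2·δb)² = 6.42
δP = √(106) = 10.3 mm
P = 234.3 mm, so δP/P = 10.3/234.3 = 0.0439.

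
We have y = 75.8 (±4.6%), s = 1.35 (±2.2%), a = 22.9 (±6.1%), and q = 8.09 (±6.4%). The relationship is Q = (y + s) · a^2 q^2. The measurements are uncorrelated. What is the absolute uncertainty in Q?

Let u = y + s = 77.1. δu = √(δy² + δs²) = √(12.2 + 0.000882) = 3.49, so δu/u = 0.0452.
Q is then a monomial in u, a, q:
δQ/Q = √((δu/u)² + (2·δa/a)² + (2·δq/q)²) = √(0.00204 + 0.0149 + 0.0164) = 0.183
Q = 2.65e+06, so δQ = 0.183 × 2.65e+06 = 4.83e+05.

4.83e+05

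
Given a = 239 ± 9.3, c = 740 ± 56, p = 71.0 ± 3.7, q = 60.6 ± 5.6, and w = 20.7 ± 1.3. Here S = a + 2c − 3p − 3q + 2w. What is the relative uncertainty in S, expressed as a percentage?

Sums and differences: (δS)² = Σ (cᵢ δxᵢ)².
  (δa)² = 86.5;  (2·δc)² = 12500;  (3·δp)² = 123;  (3·δq)² = 282;  (2·δw)² = 6.76
δS = √(13000) = 114
S = 1370, so δS/S = 114/1370 = 0.0836.

8.36%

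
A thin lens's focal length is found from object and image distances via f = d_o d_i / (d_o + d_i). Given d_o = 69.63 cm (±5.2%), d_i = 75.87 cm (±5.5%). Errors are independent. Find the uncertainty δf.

∂f/∂d_o = (d_i/(d_o+d_i))² = 0.272;  ∂f/∂d_i = (d_o/(d_o+d_i))² = 0.229
δf = √((∂f/∂d_o · δd_o)² + (∂f/∂d_i · δd_i)²) = √(0.969 + 0.913) = 1.37 cm

1.37 cm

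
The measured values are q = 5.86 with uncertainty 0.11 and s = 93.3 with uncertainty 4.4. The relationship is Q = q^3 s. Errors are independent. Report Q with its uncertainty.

18800 ± 1380

Since Q is a product/quotient, work with relative uncertainties:
  (3·δq/q)² = (3×0.0188)² = 0.00317;  (1·δs/s)² = (1×0.0472)² = 0.00222
δQ/Q = √(0.00540) = 0.0735
Q = 18800, so δQ = 0.0735 × 18800 = 1380.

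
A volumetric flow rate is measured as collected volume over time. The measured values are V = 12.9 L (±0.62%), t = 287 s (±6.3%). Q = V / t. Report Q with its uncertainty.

Since Q is a product/quotient, work with relative uncertainties:
  (1·δV/V)² = (1×0.00620)² = 3.84e-05;  (-1·δt/t)² = (-1×0.0630)² = 0.00397
δQ/Q = √(0.00401) = 0.0633
Q = 0.0449 L/s, so δQ = 0.0633 × 0.0449 = 0.00285 L/s.

0.0449 ± 0.00285 L/s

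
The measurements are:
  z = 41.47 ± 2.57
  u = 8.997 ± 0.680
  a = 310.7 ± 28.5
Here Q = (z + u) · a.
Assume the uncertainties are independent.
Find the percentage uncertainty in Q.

10.6%

Let w = z + u = 50.47. δw = √(δz² + δu²) = √(6.60 + 0.462) = 2.66, so δw/w = 0.0527.
Q is then a monomial in w, a:
δQ/Q = √((δw/w)² + (1·δa/a)²) = √(0.00277 + 0.00841) = 0.106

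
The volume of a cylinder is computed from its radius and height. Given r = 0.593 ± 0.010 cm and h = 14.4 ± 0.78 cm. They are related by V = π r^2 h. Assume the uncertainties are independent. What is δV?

Since V is a product/quotient, work with relative uncertainties:
  (2·δr/r)² = (2×0.0169)² = 0.00114;  (1·δh/h)² = (1×0.0542)² = 0.00293
δV/V = √(0.00407) = 0.0638
V = 15.9 cm^3, so δV = 0.0638 × 15.9 = 1.02 cm^3.

1.02 cm^3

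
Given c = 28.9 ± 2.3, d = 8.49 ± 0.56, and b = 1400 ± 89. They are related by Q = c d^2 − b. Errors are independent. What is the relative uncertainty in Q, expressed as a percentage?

Let p = c·d^2 = 2080. δp/p = √((1·δc/c)² + (2·δd/d)²) = √(0.00633 + 0.0174) = 0.154, so δp = 321.
Q = p − b: δQ = √(δp² + δb²) = √(1.03e+05 + 7920) = 333
Q = 683, so δQ/Q = 333/683 = 0.488.

48.8%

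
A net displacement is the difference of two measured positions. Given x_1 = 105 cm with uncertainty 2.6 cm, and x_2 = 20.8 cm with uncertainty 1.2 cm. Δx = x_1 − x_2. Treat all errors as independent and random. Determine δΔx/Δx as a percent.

3.40%

Each term contributes (cᵢ δxᵢ)² to (δΔx)²:
  (δx_1)² = 6.76;  (δx_2)² = 1.44
δΔx = √(8.20) = 2.86 cm
Δx = 84.2 cm, so δΔx/Δx = 2.86/84.2 = 0.0340.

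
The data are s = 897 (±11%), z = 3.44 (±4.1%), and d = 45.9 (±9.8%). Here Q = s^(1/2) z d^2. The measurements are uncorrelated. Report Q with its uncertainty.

Products/powers → add relative errors in quadrature, weighted by exponent:
  (½·δs/s)² = (0.5×0.110)² = 0.00302;  (1·δz/z)² = (1×0.0410)² = 0.00168;  (2·δd/d)² = (2×0.0980)² = 0.0384
δQ/Q = √(0.0431) = 0.208
Q = 2.17e+05, so δQ = 0.208 × 2.17e+05 = 45100.

(2.17 ± 0.451) × 10^5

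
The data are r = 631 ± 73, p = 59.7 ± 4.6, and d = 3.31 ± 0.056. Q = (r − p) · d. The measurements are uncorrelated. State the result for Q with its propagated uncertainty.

1890 ± 244

Let u = r − p = 571. δu = √(δr² + δp²) = √(5330 + 21.2) = 73.1, so δu/u = 0.128.
Q is then a monomial in u, d:
δQ/Q = √((δu/u)² + (1·δd/d)²) = √(0.0164 + 0.000286) = 0.129
Q = 1890, so δQ = 0.129 × 1890 = 244.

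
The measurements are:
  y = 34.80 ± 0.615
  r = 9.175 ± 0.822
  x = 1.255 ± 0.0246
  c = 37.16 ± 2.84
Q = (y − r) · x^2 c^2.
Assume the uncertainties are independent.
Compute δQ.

9070

Let u = y − r = 25.62. δu = √(δy² + δr²) = √(0.378 + 0.676) = 1.03, so δu/u = 0.0401.
Q is then a monomial in u, x, c:
δQ/Q = √((δu/u)² + (2·δx/x)² + (2·δc/c)²) = √(0.00161 + 0.00154 + 0.0234) = 0.163
Q = 55730, so δQ = 0.163 × 55730 = 9070.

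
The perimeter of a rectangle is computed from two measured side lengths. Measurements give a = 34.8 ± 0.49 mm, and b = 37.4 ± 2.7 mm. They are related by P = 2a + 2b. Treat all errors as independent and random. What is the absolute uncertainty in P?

For a sum/difference, combine absolute errors in quadrature:
  (2·δa)² = 0.960;  (2·δb)² = 29.2
δP = √(30.1) = 5.49 mm

5.49 mm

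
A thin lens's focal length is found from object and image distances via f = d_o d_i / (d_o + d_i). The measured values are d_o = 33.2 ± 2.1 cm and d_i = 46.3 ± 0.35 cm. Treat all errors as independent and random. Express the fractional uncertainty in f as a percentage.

3.70%

∂f/∂d_o = (d_i/(d_o+d_i))² = 0.339;  ∂f/∂d_i = (d_o/(d_o+d_i))² = 0.174
δf = √((∂f/∂d_o · δd_o)² + (∂f/∂d_i · δd_i)²) = √(0.507 + 0.00373) = 0.715 cm
f = 19.3 cm, so δf/f = 0.715/19.3 = 0.0370.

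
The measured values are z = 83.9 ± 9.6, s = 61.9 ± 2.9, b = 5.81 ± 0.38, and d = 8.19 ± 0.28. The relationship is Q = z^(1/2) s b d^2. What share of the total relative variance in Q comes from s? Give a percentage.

15.2%

(δQ/Q)² = (½·δz/z)² + (1·δs/s)² + (1·δb/b)² + (2·δd/d)²
  z term: (0.5×0.114)² = 0.00327
  s term: (1×0.0468)² = 0.00219
  b term: (1×0.0654)² = 0.00428
  d term: (2×0.0342)² = 0.00468
Total = 0.0144. Share from s = 0.00219/0.0144 = 0.152.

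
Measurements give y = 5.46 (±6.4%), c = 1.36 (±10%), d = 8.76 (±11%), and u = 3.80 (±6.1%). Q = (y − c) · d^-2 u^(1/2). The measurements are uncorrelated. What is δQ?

Let w = y − c = 4.10. δw = √(δy² + δc²) = √(0.122 + 0.0185) = 0.375, so δw/w = 0.0915.
Q is then a monomial in w, d, u:
δQ/Q = √((δw/w)² + (-2·δd/d)² + (½·δu/u)²) = √(0.00836 + 0.0484 + 0.000930) = 0.240
Q = 0.104, so δQ = 0.240 × 0.104 = 0.0250.

0.0250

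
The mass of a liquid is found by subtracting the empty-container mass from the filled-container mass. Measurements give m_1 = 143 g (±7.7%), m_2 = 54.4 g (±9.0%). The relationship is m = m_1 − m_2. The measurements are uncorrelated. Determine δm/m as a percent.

13.6%

Sums and differences: (δm)² = Σ (cᵢ δxᵢ)².
  (δm_1)² = 121;  (δm_2)² = 24.0
δm = √(145) = 12.1 g
m = 88.6 g, so δm/m = 12.1/88.6 = 0.136.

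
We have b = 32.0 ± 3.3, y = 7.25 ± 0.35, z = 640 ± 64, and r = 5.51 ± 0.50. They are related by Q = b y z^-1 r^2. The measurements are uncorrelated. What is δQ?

2.60

Relative error in a monomial: (δQ/Q)² = Σ (nᵢ · δxᵢ/xᵢ)².
  (1·δb/b)² = (1×0.103)² = 0.0106;  (1·δy/y)² = (1×0.0483)² = 0.00233;  (-1·δz/z)² = (-1×0.100)² = 0.0100;  (2·δr/r)² = (2×0.0907)² = 0.0329
δQ/Q = √(0.0559) = 0.236
Q = 11.0, so δQ = 0.236 × 11.0 = 2.60.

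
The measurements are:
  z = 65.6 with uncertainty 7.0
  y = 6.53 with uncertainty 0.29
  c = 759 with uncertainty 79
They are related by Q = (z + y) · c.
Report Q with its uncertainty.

54700 ± 7790

Let u = z + y = 72.1. δu = √(δz² + δy²) = √(49.0 + 0.0841) = 7.01, so δu/u = 0.0971.
Q is then a monomial in u, c:
δQ/Q = √((δu/u)² + (1·δc/c)²) = √(0.00943 + 0.0108) = 0.142
Q = 54700, so δQ = 0.142 × 54700 = 7790.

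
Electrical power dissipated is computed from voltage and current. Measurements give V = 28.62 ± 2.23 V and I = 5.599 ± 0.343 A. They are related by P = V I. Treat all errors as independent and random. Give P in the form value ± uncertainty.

Each factor contributes (exponent × relative error)² to (δP/P)²:
  (1·δV/V)² = (1×0.0779)² = 0.00607;  (1·δI/I)² = (1×0.0613)² = 0.00375
δP/P = √(0.00982) = 0.0991
P = 160.2 W, so δP = 0.0991 × 160.2 = 15.9 W.

160.2 ± 15.9 W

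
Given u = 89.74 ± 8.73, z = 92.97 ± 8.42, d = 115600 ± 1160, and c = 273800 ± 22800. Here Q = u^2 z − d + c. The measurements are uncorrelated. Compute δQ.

1.62e+05

Let p = u^2·z = 748700. δp/p = √((2·δu/u)² + (1·δz/z)²) = √(0.0379 + 0.00820) = 0.215, so δp = 1.61e+05.
Q = p − d + c: δQ = √(δp² + δd² + δc²) = √(2.58e+10 + 1.35e+06 + 5.2e+08) = 1.62e+05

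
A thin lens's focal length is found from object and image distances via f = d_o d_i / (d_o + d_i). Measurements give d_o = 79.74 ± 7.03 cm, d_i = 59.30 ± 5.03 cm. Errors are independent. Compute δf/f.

∂f/∂d_o = (d_i/(d_o+d_i))² = 0.182;  ∂f/∂d_i = (d_o/(d_o+d_i))² = 0.329
δf = √((∂f/∂d_o · δd_o)² + (∂f/∂d_i · δd_i)²) = √(1.64 + 2.74) = 2.09 cm
f = 34.01 cm, so δf/f = 2.09/34.01 = 0.0615.

0.0615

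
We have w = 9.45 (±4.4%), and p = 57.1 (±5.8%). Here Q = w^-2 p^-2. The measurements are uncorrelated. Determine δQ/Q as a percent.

14.6%

Each factor contributes (exponent × relative error)² to (δQ/Q)²:
  (-2·δw/w)² = (-2×0.0440)² = 0.00774;  (-2·δp/p)² = (-2×0.0580)² = 0.0135
δQ/Q = √(0.0212) = 0.146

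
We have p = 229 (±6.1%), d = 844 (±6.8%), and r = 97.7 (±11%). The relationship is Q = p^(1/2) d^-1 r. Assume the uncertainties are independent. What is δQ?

Relative error in a monomial: (δQ/Q)² = Σ (nᵢ · δxᵢ/xᵢ)².
  (½·δp/p)² = (0.5×0.0610)² = 0.000930;  (-1·δd/d)² = (-1×0.0680)² = 0.00462;  (1·δr/r)² = (1×0.110)² = 0.0121
δQ/Q = √(0.0177) = 0.133
Q = 1.75, so δQ = 0.133 × 1.75 = 0.233.

0.233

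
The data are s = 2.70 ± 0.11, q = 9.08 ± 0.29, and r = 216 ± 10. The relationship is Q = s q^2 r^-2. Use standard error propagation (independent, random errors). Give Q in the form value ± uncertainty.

For a monomial Q ∝ s, q^2, r^-2, fractional errors add in quadrature:
  (1·δs/s)² = (1×0.0407)² = 0.00166;  (2·δq/q)² = (2×0.0319)² = 0.00408;  (-2·δr/r)² = (-2×0.0463)² = 0.00857
δQ/Q = √(0.0143) = 0.120
Q = 0.00477, so δQ = 0.120 × 0.00477 = 0.000571.

0.00477 ± 0.000571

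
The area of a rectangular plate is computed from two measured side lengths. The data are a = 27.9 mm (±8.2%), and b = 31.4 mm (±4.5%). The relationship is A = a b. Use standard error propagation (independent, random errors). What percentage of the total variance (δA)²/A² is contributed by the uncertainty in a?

(δA/A)² = (1·δa/a)² + (1·δb/b)²
  a term: (1×0.0820)² = 0.00672
  b term: (1×0.0450)² = 0.00202
Total = 0.00875. Share from a = 0.00672/0.00875 = 0.769.

76.9%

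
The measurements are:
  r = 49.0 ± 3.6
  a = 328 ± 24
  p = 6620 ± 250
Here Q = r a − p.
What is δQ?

Let w = r·a = 16100. δw/w = √((1·δr/r)² + (1·δa/a)²) = √(0.00540 + 0.00535) = 0.104, so δw = 1670.
Q = w − p: δQ = √(δw² + δp²) = √(2.78e+06 + 62500) = 1690

1690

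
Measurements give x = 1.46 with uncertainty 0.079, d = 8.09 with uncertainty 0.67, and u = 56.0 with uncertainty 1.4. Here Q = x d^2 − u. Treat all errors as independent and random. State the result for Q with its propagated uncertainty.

39.6 ± 16.7

Let p = x·d^2 = 95.6. δp/p = √((1·δx/x)² + (2·δd/d)²) = √(0.00293 + 0.0274) = 0.174, so δp = 16.7.
Q = p − u: δQ = √(δp² + δu²) = √(277 + 1.96) = 16.7
Q = 39.6.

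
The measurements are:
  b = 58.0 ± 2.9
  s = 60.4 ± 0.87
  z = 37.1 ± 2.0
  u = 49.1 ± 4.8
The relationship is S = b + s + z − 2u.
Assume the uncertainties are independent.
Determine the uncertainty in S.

10.3

Sums and differences: (δS)² = Σ (cᵢ δxᵢ)².
  (δb)² = 8.41;  (δs)² = 0.757;  (δz)² = 4.00;  (2·δu)² = 92.2
δS = √(105) = 10.3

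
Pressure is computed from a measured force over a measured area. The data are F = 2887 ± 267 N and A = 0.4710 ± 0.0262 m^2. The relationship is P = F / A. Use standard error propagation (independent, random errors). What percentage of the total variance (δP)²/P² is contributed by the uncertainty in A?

(δP/P)² = (1·δF/F)² + (-1·δA/A)²
  F term: (1×0.0925)² = 0.00855
  A term: (-1×0.0556)² = 0.00309
Total = 0.0116. Share from A = 0.00309/0.0116 = 0.266.

26.6%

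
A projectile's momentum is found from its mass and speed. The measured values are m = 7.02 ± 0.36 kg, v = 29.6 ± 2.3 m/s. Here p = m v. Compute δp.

19.3 kg·m/s

For a monomial p ∝ m, v, fractional errors add in quadrature:
  (1·δm/m)² = (1×0.0513)² = 0.00263;  (1·δv/v)² = (1×0.0777)² = 0.00604
δp/p = √(0.00867) = 0.0931
p = 208 kg·m/s, so δp = 0.0931 × 208 = 19.3 kg·m/s.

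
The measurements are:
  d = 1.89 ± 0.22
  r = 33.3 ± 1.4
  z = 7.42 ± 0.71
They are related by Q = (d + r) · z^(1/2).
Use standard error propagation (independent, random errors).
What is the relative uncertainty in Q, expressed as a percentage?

6.25%

Let u = d + r = 35.2. δu = √(δd² + δr²) = √(0.0484 + 1.96) = 1.42, so δu/u = 0.0403.
Q is then a monomial in u, z:
δQ/Q = √((δu/u)² + (½·δz/z)²) = √(0.00162 + 0.00229) = 0.0625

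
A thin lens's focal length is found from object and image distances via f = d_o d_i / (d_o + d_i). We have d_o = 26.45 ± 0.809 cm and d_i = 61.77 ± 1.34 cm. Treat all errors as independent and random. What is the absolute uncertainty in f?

0.415 cm

∂f/∂d_o = (d_i/(d_o+d_i))² = 0.490;  ∂f/∂d_i = (d_o/(d_o+d_i))² = 0.0899
δf = √((∂f/∂d_o · δd_o)² + (∂f/∂d_i · δd_i)²) = √(0.157 + 0.0145) = 0.415 cm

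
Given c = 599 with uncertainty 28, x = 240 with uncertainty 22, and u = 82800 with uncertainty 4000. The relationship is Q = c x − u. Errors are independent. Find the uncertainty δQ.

15300

Let p = c·x = 1.44e+05. δp/p = √((1·δc/c)² + (1·δx/x)²) = √(0.00219 + 0.00840) = 0.103, so δp = 14800.
Q = p − u: δQ = √(δp² + δu²) = √(2.19e+08 + 1.6e+07) = 15300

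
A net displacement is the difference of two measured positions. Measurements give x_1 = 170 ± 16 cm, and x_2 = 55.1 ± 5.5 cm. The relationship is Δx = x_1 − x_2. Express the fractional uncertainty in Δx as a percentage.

14.7%

Absolute uncertainties add in quadrature for a linear combination:
  (δx_1)² = 256;  (δx_2)² = 30.2
δΔx = √(286) = 16.9 cm
Δx = 115 cm, so δΔx/Δx = 16.9/115 = 0.147.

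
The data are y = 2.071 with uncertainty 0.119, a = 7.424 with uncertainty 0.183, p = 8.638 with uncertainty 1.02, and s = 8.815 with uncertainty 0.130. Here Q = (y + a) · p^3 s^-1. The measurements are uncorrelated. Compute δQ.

Let u = y + a = 9.495. δu = √(δy² + δa²) = √(0.0142 + 0.0335) = 0.218, so δu/u = 0.0230.
Q is then a monomial in u, p, s:
δQ/Q = √((δu/u)² + (3·δp/p)² + (-1·δs/s)²) = √(0.000529 + 0.125 + 0.000217) = 0.355
Q = 694.2, so δQ = 0.355 × 694.2 = 247.

247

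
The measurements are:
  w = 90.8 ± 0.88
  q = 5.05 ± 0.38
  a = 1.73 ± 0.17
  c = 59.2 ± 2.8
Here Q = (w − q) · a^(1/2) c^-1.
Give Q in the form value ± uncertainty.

1.91 ± 0.132

Let u = w − q = 85.8. δu = √(δw² + δq²) = √(0.774 + 0.144) = 0.959, so δu/u = 0.0112.
Q is then a monomial in u, a, c:
δQ/Q = √((δu/u)² + (½·δa/a)² + (-1·δc/c)²) = √(0.000125 + 0.00241 + 0.00224) = 0.0691
Q = 1.91, so δQ = 0.0691 × 1.91 = 0.132.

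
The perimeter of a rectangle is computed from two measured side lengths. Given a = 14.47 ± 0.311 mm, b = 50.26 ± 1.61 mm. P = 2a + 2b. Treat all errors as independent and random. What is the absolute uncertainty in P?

3.28 mm

P is a linear combination, so absolute uncertainties add in quadrature:
  (2·δa)² = 0.387;  (2·δb)² = 10.4
δP = √(10.8) = 3.28 mm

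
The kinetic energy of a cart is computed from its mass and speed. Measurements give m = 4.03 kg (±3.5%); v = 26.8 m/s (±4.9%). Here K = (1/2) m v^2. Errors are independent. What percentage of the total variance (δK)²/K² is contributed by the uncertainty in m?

(δK/K)² = (1·δm/m)² + (2·δv/v)²
  m term: (1×0.0350)² = 0.00123
  v term: (2×0.0490)² = 0.00960
Total = 0.0108. Share from m = 0.00123/0.0108 = 0.113.

11.3%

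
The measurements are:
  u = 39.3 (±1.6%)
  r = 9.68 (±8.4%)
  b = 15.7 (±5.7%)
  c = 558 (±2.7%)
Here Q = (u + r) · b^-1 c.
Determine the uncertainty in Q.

Let w = u + r = 49.0. δw = √(δu² + δr²) = √(0.395 + 0.661) = 1.03, so δw/w = 0.0210.
Q is then a monomial in w, b, c:
δQ/Q = √((δw/w)² + (-1·δb/b)² + (1·δc/c)²) = √(0.000440 + 0.00325 + 0.000729) = 0.0665
Q = 1740, so δQ = 0.0665 × 1740 = 116.

116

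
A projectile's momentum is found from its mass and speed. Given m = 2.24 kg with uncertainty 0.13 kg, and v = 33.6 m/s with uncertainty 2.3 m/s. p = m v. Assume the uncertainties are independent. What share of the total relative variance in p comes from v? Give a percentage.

58.2%

(δp/p)² = (1·δm/m)² + (1·δv/v)²
  m term: (1×0.0580)² = 0.00337
  v term: (1×0.0685)² = 0.00469
Total = 0.00805. Share from v = 0.00469/0.00805 = 0.582.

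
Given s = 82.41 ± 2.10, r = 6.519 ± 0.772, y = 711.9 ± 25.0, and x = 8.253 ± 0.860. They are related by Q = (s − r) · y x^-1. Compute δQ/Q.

Let u = s − r = 75.89. δu = √(δs² + δr²) = √(4.41 + 0.596) = 2.24, so δu/u = 0.0295.
Q is then a monomial in u, y, x:
δQ/Q = √((δu/u)² + (1·δy/y)² + (-1·δx/x)²) = √(0.000869 + 0.00123 + 0.0109) = 0.114

0.114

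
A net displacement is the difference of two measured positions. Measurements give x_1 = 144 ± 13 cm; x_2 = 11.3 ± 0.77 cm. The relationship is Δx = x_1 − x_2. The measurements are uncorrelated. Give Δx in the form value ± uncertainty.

Δx is a linear combination, so absolute uncertainties add in quadrature:
  (δx_1)² = 169;  (δx_2)² = 0.593
δΔx = √(170) = 13.0 cm
Δx = 133 cm.

133 ± 13.0 cm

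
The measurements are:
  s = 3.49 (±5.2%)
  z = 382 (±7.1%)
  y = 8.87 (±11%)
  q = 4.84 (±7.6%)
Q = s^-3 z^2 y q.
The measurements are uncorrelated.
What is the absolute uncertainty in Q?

Each factor contributes (exponent × relative error)² to (δQ/Q)²:
  (-3·δs/s)² = (-3×0.0520)² = 0.0243;  (2·δz/z)² = (2×0.0710)² = 0.0202;  (1·δy/y)² = (1×0.110)² = 0.0121;  (1·δq/q)² = (1×0.0760)² = 0.00578
δQ/Q = √(0.0624) = 0.250
Q = 1.47e+05, so δQ = 0.250 × 1.47e+05 = 36800.

36800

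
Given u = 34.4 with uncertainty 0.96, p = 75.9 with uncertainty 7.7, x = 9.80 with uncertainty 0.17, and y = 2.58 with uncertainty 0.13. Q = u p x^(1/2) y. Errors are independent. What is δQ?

Relative error in a monomial: (δQ/Q)² = Σ (nᵢ · δxᵢ/xᵢ)².
  (1·δu/u)² = (1×0.0279)² = 0.000779;  (1·δp/p)² = (1×0.101)² = 0.0103;  (½·δx/x)² = (0.5×0.0173)² = 7.52e-05;  (1·δy/y)² = (1×0.0504)² = 0.00254
δQ/Q = √(0.0137) = 0.117
Q = 21100, so δQ = 0.117 × 21100 = 2470.

2470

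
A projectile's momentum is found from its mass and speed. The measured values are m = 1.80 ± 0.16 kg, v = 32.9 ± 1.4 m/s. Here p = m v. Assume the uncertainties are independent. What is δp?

5.84 kg·m/s

Each factor contributes (exponent × relative error)² to (δp/p)²:
  (1·δm/m)² = (1×0.0889)² = 0.00790;  (1·δv/v)² = (1×0.0426)² = 0.00181
δp/p = √(0.00971) = 0.0985
p = 59.2 kg·m/s, so δp = 0.0985 × 59.2 = 5.84 kg·m/s.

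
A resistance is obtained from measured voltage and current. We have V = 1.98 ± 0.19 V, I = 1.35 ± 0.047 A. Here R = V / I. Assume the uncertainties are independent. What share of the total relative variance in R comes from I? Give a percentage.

11.6%

(δR/R)² = (1·δV/V)² + (-1·δI/I)²
  V term: (1×0.0960)² = 0.00921
  I term: (-1×0.0348)² = 0.00121
Total = 0.0104. Share from I = 0.00121/0.0104 = 0.116.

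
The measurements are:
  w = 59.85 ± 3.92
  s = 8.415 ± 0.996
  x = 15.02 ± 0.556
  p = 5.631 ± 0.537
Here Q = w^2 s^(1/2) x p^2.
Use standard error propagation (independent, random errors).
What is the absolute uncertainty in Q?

Since Q is a product/quotient, work with relative uncertainties:
  (2·δw/w)² = (2×0.0655)² = 0.0172;  (½·δs/s)² = (0.5×0.118)² = 0.00350;  (1·δx/x)² = (1×0.0370)² = 0.00137;  (2·δp/p)² = (2×0.0954)² = 0.0364
δQ/Q = √(0.0584) = 0.242
Q = 4.949e+06, so δQ = 0.242 × 4.949e+06 = 1.2e+06.

1.2e+06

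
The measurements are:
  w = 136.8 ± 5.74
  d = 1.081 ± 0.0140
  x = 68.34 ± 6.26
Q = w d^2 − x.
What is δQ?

Let p = w·d^2 = 159.9. δp/p = √((1·δw/w)² + (2·δd/d)²) = √(0.00176 + 0.000671) = 0.0493, so δp = 7.88.
Q = p − x: δQ = √(δp² + δx²) = √(62.1 + 39.2) = 10.1

10.1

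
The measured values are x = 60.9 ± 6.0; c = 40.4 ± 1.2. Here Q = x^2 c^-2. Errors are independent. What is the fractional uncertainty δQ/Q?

Each factor contributes (exponent × relative error)² to (δQ/Q)²:
  (2·δx/x)² = (2×0.0985)² = 0.0388;  (-2·δc/c)² = (-2×0.0297)² = 0.00353
δQ/Q = √(0.0424) = 0.206

0.206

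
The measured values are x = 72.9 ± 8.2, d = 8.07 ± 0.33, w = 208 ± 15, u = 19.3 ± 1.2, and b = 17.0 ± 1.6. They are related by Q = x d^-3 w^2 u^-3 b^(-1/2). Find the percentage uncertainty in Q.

29.2%

For a monomial Q ∝ x, d^-3, w^2, u^-3, b^(-1/2), fractional errors add in quadrature:
  (1·δx/x)² = (1×0.112)² = 0.0127;  (-3·δd/d)² = (-3×0.0409)² = 0.0150;  (2·δw/w)² = (2×0.0721)² = 0.0208;  (-3·δu/u)² = (-3×0.0622)² = 0.0348;  (−½·δb/b)² = (-0.5×0.0941)² = 0.00221
δQ/Q = √(0.0855) = 0.292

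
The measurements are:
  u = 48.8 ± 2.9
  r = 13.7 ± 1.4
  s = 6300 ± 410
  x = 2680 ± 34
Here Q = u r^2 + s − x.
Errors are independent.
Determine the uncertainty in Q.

1990

Let p = u·r^2 = 9160. δp/p = √((1·δu/u)² + (2·δr/r)²) = √(0.00353 + 0.0418) = 0.213, so δp = 1950.
Q = p + s − x: δQ = √(δp² + δs² + δx²) = √(3.8e+06 + 1.68e+05 + 1160) = 1990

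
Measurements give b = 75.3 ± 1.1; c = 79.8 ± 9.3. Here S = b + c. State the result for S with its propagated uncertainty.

155 ± 9.36

Each term contributes (cᵢ δxᵢ)² to (δS)²:
  (δb)² = 1.21;  (δc)² = 86.5
δS = √(87.7) = 9.36
S = 155.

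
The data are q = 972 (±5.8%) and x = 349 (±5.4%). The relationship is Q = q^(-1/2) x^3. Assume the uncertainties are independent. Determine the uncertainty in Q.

2.24e+05

Q is a product of powers, so relative uncertainties combine in quadrature:
  (−½·δq/q)² = (-0.5×0.0580)² = 0.000841;  (3·δx/x)² = (3×0.0540)² = 0.0262
δQ/Q = √(0.0271) = 0.165
Q = 1.36e+06, so δQ = 0.165 × 1.36e+06 = 2.24e+05.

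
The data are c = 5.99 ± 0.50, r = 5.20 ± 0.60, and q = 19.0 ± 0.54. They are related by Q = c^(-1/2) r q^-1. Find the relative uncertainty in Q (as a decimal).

0.126

Since Q is a product/quotient, work with relative uncertainties:
  (−½·δc/c)² = (-0.5×0.0835)² = 0.00174;  (1·δr/r)² = (1×0.115)² = 0.0133;  (-1·δq/q)² = (-1×0.0284)² = 0.000808
δQ/Q = √(0.0159) = 0.126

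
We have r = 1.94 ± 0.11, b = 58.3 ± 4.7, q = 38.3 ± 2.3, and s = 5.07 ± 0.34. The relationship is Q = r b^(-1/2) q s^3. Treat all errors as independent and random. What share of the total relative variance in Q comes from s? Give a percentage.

82.7%

(δQ/Q)² = (1·δr/r)² + (−½·δb/b)² + (1·δq/q)² + (3·δs/s)²
  r term: (1×0.0567)² = 0.00322
  b term: (-0.5×0.0806)² = 0.00162
  q term: (1×0.0601)² = 0.00361
  s term: (3×0.0671)² = 0.0405
Total = 0.0489. Share from s = 0.0405/0.0489 = 0.827.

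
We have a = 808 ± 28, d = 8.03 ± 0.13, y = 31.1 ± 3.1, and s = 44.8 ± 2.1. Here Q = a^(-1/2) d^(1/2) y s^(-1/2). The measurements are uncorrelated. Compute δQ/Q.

0.104

For a monomial Q ∝ a^(-1/2), d^(1/2), y, s^(-1/2), fractional errors add in quadrature:
  (−½·δa/a)² = (-0.5×0.0347)² = 0.000300;  (½·δd/d)² = (0.5×0.0162)² = 6.55e-05;  (1·δy/y)² = (1×0.0997)² = 0.00994;  (−½·δs/s)² = (-0.5×0.0469)² = 0.000549
δQ/Q = √(0.0109) = 0.104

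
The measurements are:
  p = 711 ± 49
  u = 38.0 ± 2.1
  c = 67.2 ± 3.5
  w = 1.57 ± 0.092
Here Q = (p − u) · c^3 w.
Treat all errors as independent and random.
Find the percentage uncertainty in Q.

18.2%

Let h = p − u = 673. δh = √(δp² + δu²) = √(2400 + 4.41) = 49.0, so δh/h = 0.0729.
Q is then a monomial in h, c, w:
δQ/Q = √((δh/h)² + (3·δc/c)² + (1·δw/w)²) = √(0.00531 + 0.0244 + 0.00343) = 0.182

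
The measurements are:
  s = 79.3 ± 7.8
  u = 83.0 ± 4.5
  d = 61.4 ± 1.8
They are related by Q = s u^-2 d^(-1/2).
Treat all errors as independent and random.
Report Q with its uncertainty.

Relative error in a monomial: (δQ/Q)² = Σ (nᵢ · δxᵢ/xᵢ)².
  (1·δs/s)² = (1×0.0984)² = 0.00967;  (-2·δu/u)² = (-2×0.0542)² = 0.0118;  (−½·δd/d)² = (-0.5×0.0293)² = 0.000215
δQ/Q = √(0.0216) = 0.147
Q = 0.00147, so δQ = 0.147 × 0.00147 = 0.000216.

0.00147 ± 0.000216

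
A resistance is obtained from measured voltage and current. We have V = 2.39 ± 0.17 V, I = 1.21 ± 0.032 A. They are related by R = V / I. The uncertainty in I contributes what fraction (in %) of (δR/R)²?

12.1%

(δR/R)² = (1·δV/V)² + (-1·δI/I)²
  V term: (1×0.0711)² = 0.00506
  I term: (-1×0.0264)² = 0.000699
Total = 0.00576. Share from I = 0.000699/0.00576 = 0.121.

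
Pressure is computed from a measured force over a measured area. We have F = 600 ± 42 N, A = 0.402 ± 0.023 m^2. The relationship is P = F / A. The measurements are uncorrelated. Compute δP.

Products/powers → add relative errors in quadrature, weighted by exponent:
  (1·δF/F)² = (1×0.0700)² = 0.00490;  (-1·δA/A)² = (-1×0.0572)² = 0.00327
δP/P = √(0.00817) = 0.0904
P = 1490 Pa, so δP = 0.0904 × 1490 = 135 Pa.

135 Pa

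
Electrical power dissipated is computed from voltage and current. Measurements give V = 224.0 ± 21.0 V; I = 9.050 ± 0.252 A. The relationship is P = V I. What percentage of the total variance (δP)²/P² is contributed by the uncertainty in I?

8.11%

(δP/P)² = (1·δV/V)² + (1·δI/I)²
  V term: (1×0.0938)² = 0.00879
  I term: (1×0.0278)² = 0.000775
Total = 0.00956. Share from I = 0.000775/0.00956 = 0.0811.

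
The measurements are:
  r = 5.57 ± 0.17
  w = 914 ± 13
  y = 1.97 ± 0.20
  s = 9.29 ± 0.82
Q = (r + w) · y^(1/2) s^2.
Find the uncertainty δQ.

Let u = r + w = 920. δu = √(δr² + δw²) = √(0.0289 + 169) = 13.0, so δu/u = 0.0141.
Q is then a monomial in u, y, s:
δQ/Q = √((δu/u)² + (½·δy/y)² + (2·δs/s)²) = √(0.000200 + 0.00258 + 0.0312) = 0.184
Q = 1.11e+05, so δQ = 0.184 × 1.11e+05 = 20500.

20500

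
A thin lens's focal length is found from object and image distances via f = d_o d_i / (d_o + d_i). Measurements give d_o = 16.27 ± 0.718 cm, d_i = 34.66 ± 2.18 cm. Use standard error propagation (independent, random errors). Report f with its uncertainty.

∂f/∂d_o = (d_i/(d_o+d_i))² = 0.463;  ∂f/∂d_i = (d_o/(d_o+d_i))² = 0.102
δf = √((∂f/∂d_o · δd_o)² + (∂f/∂d_i · δd_i)²) = √(0.111 + 0.0495) = 0.400 cm
f = 11.07 cm.

11.07 ± 0.400 cm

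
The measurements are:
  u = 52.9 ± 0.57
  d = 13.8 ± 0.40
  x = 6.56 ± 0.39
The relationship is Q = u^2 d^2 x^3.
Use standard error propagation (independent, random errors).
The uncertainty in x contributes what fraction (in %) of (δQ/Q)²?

89.3%

(δQ/Q)² = (2·δu/u)² + (2·δd/d)² + (3·δx/x)²
  u term: (2×0.0108)² = 0.000464
  d term: (2×0.0290)² = 0.00336
  x term: (3×0.0595)² = 0.0318
Total = 0.0356. Share from x = 0.0318/0.0356 = 0.893.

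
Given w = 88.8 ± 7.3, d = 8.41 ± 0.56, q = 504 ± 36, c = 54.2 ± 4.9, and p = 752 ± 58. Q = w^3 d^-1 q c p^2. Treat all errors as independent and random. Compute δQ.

Since Q is a product/quotient, work with relative uncertainties:
  (3·δw/w)² = (3×0.0822)² = 0.0608;  (-1·δd/d)² = (-1×0.0666)² = 0.00443;  (1·δq/q)² = (1×0.0714)² = 0.00510;  (1·δc/c)² = (1×0.0904)² = 0.00817;  (2·δp/p)² = (2×0.0771)² = 0.0238
δQ/Q = √(0.102) = 0.320
Q = 1.29e+15, so δQ = 0.320 × 1.29e+15 = 4.11e+14.

4.11e+14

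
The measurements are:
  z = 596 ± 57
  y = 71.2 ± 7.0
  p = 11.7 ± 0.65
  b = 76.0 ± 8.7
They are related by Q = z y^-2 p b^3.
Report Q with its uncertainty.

Since Q is a product/quotient, work with relative uncertainties:
  (1·δz/z)² = (1×0.0956)² = 0.00915;  (-2·δy/y)² = (-2×0.0983)² = 0.0387;  (1·δp/p)² = (1×0.0556)² = 0.00309;  (3·δb/b)² = (3×0.114)² = 0.118
δQ/Q = √(0.169) = 0.411
Q = 6.04e+05, so δQ = 0.411 × 6.04e+05 = 2.48e+05.

(6.04 ± 2.48) × 10^5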